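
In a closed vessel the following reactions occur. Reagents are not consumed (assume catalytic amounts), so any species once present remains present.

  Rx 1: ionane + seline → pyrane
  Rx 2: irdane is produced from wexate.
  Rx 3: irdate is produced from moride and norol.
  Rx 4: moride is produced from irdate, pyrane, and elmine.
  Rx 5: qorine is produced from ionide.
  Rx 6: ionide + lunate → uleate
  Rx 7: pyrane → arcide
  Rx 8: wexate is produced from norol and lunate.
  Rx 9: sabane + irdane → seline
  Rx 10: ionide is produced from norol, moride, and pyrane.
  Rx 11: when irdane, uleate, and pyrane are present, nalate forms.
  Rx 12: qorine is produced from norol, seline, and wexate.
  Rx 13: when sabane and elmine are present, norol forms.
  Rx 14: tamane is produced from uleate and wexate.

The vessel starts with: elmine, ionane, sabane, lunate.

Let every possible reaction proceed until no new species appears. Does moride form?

moride would need irdate, pyrane, and elmine (Rx 4), but irdate never forms.

No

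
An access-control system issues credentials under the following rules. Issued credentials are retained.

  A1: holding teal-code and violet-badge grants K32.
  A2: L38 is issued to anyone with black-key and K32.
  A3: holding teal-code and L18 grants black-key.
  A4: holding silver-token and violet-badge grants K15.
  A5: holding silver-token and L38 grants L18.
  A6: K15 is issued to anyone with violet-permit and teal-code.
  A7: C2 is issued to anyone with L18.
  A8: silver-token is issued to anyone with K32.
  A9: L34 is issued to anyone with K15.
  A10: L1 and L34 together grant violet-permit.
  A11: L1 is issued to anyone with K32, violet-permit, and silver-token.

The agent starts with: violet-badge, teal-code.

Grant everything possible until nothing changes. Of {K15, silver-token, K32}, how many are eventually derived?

3

Holding teal-code and violet-badge grants K32 (A1).
Holding K32 grants silver-token (A8).
Holding silver-token and violet-badge grants K15 (A4).
K15: reached.
silver-token: reached.
K32: reached.
All 3 are reached.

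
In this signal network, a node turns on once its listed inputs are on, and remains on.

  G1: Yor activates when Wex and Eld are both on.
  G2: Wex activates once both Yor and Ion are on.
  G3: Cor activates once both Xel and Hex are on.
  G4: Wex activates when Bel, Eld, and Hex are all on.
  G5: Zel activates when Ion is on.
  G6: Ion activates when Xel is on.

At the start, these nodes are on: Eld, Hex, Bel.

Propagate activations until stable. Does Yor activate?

G4: Bel, Eld, and Hex on → Wex on.
G1: Wex and Eld on → Yor on.

Yes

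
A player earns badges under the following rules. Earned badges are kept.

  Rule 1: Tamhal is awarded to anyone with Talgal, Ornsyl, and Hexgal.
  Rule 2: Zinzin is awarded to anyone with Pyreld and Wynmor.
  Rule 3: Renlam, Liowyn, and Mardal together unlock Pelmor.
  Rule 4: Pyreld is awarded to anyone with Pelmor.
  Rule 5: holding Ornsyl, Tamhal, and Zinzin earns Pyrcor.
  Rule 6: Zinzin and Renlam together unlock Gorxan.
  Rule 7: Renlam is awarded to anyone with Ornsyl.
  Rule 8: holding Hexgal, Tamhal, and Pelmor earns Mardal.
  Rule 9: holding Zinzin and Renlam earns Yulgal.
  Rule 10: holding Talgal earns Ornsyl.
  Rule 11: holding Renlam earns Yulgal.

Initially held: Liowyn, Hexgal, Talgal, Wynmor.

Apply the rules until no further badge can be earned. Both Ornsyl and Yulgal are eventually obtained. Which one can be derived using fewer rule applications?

Ornsyl

Ornsyl: With Talgal, Ornsyl is earned (Rule 10). [1 rule application]
Yulgal: With Talgal, Ornsyl is earned (Rule 10). With Ornsyl, Renlam is earned (Rule 7). With Renlam, Yulgal is earned (Rule 11). [3 rule applications]
Ornsyl needs fewer.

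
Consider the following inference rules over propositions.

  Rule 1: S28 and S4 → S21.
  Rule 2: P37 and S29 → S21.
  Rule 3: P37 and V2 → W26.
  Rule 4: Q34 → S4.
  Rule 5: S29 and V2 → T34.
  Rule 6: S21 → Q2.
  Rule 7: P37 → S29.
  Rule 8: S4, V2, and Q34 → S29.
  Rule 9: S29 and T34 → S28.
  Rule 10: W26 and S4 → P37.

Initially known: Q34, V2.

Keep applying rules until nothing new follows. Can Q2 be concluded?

Yes

Q34 holds, so S4 follows (Rule 4).
From S4, V2, and Q34, Rule 8 gives S29.
From S29 and V2, Rule 5 gives T34.
S29 and T34 hold, so S28 follows (Rule 9).
From S28 and S4, Rule 1 gives S21.
S21 holds, so Q2 follows (Rule 6).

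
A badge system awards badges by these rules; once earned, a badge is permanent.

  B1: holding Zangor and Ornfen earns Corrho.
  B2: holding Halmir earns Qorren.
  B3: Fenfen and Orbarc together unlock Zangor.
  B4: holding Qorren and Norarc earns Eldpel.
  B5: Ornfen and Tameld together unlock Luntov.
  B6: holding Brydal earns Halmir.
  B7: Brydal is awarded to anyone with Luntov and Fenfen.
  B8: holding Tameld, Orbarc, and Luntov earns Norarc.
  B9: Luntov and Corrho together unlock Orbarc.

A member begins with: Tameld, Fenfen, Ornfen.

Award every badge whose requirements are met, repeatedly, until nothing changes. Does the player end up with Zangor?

No

Zangor would need Fenfen and Orbarc (B3), but Orbarc is never earned.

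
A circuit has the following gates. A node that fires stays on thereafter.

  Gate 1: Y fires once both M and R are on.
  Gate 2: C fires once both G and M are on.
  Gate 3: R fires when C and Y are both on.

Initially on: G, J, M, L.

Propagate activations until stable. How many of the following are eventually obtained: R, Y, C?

1

Gate 2: G and M on → C on.
R would need C and Y (Gate 3), but Y never turns on.
Y would need M and R (Gate 1), but R never turns on.
C: reached.
Reached: C — 1 of the 3.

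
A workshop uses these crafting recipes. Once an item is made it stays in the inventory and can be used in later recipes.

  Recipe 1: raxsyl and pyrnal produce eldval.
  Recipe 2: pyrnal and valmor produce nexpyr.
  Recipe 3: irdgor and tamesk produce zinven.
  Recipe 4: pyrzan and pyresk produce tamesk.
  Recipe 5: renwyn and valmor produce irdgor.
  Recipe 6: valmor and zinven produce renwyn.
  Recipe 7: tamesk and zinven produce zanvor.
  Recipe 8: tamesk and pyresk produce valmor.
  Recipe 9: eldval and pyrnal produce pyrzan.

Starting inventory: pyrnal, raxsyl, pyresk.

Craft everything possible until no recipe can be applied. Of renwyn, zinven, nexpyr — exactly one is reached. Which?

nexpyr

Using Recipe 1, raxsyl and pyrnal make eldval.
Using Recipe 9, eldval and pyrnal make pyrzan.
Using Recipe 4, pyrzan and pyresk make tamesk.
tamesk and pyresk → valmor (Recipe 8).
pyrnal and valmor → nexpyr (Recipe 2).
renwyn would need valmor and zinven (Recipe 6), but zinven is never obtained. zinven would need irdgor and tamesk (Recipe 3), but irdgor is never obtained.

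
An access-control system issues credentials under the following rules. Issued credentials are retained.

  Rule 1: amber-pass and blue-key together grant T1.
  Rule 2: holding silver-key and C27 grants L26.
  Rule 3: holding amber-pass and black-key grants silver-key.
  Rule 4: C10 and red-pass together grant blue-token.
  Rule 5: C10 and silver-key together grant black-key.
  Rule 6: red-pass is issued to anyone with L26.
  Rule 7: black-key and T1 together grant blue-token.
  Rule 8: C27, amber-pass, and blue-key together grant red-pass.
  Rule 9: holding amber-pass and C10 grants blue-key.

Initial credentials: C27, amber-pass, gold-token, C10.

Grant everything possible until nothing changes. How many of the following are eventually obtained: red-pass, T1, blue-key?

Holding amber-pass and C10 grants blue-key (Rule 9).
Holding amber-pass and blue-key grants T1 (Rule 1).
Holding C27, amber-pass, and blue-key grants red-pass (Rule 8).
red-pass: reached.
T1: reached.
blue-key: reached.
All 3 are reached.

3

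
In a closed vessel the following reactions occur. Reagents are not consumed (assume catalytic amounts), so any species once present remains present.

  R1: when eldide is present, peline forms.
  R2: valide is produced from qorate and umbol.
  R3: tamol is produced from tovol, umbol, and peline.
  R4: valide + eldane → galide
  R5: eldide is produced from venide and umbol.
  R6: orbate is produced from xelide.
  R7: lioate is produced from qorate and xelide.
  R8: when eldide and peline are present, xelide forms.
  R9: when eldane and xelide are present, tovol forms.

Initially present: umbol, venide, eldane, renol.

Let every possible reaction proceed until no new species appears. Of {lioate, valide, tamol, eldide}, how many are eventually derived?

venide and umbol present → eldide forms (R5).
eldide present → peline forms (R1).
eldide and peline present → xelide forms (R8).
eldane and xelide present → tovol forms (R9).
tovol, umbol, and peline present → tamol forms (R3).
lioate would need qorate and xelide (R7), but qorate never forms.
valide would need qorate and umbol (R2), but qorate never forms.
tamol: reached.
eldide: reached.
Reached: tamol and eldide — 2 of the 4.

2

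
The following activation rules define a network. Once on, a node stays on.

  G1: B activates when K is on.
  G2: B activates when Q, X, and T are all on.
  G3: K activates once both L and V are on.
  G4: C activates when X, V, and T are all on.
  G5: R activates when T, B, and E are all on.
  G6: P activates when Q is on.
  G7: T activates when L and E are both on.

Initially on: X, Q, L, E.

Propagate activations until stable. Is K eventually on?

No

K would need L and V (G3), but V never turns on.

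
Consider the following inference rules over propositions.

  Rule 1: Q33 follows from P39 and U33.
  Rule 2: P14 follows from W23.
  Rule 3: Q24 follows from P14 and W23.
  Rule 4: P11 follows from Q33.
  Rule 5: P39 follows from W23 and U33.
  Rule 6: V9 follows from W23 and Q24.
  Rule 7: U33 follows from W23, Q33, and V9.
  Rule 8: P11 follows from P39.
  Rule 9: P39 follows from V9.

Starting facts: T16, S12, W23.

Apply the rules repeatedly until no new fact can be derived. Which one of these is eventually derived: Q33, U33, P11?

P11

W23 holds, so P14 follows (Rule 2).
P14 and W23 hold, so Q24 follows (Rule 3).
From W23 and Q24, Rule 6 gives V9.
From V9, Rule 9 gives P39.
From P39, Rule 8 gives P11.
Q33 would need P39 and U33 (Rule 1), but U33 is never established. U33 would need W23, Q33, and V9 (Rule 7), but Q33 is never established.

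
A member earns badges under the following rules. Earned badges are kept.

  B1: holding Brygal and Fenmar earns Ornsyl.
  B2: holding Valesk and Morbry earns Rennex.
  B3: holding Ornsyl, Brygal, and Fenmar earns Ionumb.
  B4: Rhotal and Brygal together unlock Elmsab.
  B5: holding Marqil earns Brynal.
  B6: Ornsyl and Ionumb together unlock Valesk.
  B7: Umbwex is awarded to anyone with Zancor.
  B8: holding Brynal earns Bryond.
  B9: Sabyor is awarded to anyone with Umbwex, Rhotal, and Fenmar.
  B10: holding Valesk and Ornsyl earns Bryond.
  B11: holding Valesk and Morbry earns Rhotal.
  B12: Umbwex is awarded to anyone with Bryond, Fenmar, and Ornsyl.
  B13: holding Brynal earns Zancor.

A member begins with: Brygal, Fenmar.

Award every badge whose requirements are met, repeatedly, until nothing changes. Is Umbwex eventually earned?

With Brygal and Fenmar, Ornsyl is earned (B1).
With Ornsyl, Brygal, and Fenmar, Ionumb is earned (B3).
With Ornsyl and Ionumb, Valesk is earned (B6).
With Valesk and Ornsyl, Bryond is earned (B10).
With Bryond, Fenmar, and Ornsyl, Umbwex is earned (B12).

Yes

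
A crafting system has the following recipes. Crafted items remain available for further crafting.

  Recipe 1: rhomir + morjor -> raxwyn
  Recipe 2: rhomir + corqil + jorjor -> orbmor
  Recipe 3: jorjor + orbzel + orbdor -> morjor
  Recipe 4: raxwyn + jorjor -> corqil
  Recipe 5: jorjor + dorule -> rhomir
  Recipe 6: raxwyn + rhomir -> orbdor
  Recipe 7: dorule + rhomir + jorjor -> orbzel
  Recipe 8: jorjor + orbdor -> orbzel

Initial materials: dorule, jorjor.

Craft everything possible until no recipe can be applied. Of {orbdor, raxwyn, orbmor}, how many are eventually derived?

0

orbdor would need raxwyn and rhomir (Recipe 6), but raxwyn is never obtained.
raxwyn would need rhomir and morjor (Recipe 1), but morjor is never obtained.
orbmor would need rhomir, corqil, and jorjor (Recipe 2), but corqil is never obtained.
None of the 3 are reached.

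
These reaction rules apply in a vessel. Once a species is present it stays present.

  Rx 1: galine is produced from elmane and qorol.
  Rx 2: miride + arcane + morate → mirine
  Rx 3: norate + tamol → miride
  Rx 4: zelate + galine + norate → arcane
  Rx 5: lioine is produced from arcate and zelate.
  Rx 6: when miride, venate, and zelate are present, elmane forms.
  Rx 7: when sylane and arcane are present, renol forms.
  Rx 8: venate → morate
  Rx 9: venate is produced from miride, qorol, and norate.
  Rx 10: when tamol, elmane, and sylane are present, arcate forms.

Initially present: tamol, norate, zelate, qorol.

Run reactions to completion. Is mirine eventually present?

Yes

norate and tamol present → miride forms (Rx 3).
miride, qorol, and norate present → venate forms (Rx 9).
venate present → morate forms (Rx 8).
miride, venate, and zelate present → elmane forms (Rx 6).
elmane and qorol present → galine forms (Rx 1).
zelate, galine, and norate present → arcane forms (Rx 4).
miride, arcane, and morate present → mirine forms (Rx 2).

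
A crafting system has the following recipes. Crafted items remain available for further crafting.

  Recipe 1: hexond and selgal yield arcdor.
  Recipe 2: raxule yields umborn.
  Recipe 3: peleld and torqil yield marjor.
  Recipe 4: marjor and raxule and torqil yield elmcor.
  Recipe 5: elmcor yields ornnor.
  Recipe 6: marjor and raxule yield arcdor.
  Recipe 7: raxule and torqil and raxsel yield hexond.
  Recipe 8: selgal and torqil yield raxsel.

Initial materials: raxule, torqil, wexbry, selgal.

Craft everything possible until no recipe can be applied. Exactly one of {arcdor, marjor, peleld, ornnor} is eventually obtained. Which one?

selgal and torqil → raxsel (Recipe 8).
raxule and torqil and raxsel → hexond (Recipe 7).
hexond and selgal → arcdor (Recipe 1).
No rule produces peleld, and it is not given. ornnor would need elmcor (Recipe 5), but elmcor is never obtained. marjor would need peleld and torqil (Recipe 3), but peleld is never obtained.

arcdor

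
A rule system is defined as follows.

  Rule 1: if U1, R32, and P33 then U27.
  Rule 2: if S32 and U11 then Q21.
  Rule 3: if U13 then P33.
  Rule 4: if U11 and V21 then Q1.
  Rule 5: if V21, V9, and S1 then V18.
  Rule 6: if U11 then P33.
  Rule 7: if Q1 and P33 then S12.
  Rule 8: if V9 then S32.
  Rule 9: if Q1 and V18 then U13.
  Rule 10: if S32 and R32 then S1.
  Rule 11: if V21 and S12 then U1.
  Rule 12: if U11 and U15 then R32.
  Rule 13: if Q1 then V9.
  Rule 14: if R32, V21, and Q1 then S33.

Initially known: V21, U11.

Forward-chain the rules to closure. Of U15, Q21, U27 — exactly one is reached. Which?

Q21

From U11 and V21, Rule 4 gives Q1.
Q1 holds, so V9 follows (Rule 13).
From V9, Rule 8 gives S32.
S32 and U11 hold, so Q21 follows (Rule 2).
No rule produces U15, and it is not given. U27 would need U1, R32, and P33 (Rule 1), but R32 is never established.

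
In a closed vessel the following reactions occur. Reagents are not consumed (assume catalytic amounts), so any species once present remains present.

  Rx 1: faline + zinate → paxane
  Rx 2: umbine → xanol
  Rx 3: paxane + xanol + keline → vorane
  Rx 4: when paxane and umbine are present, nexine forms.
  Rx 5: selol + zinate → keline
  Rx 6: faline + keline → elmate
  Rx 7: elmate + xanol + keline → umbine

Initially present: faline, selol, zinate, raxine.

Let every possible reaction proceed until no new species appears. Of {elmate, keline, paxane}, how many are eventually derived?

3

selol and zinate present → keline forms (Rx 5).
faline and zinate present → paxane forms (Rx 1).
faline and keline present → elmate forms (Rx 6).
elmate: reached.
keline: reached.
paxane: reached.
All 3 are reached.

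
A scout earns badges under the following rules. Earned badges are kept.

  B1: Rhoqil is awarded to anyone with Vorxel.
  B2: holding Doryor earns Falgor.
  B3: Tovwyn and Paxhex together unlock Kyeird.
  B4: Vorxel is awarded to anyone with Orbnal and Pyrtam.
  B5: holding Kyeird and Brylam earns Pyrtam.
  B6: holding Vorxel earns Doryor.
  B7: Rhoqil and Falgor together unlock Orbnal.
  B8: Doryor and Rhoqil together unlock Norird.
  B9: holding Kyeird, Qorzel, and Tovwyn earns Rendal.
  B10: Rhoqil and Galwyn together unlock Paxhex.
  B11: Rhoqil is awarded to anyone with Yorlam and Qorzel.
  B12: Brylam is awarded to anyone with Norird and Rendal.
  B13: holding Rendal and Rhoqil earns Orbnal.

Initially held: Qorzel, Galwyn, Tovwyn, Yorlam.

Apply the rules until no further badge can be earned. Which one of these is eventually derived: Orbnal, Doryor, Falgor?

Orbnal

With Yorlam and Qorzel, Rhoqil is earned (B11).
With Rhoqil and Galwyn, Paxhex is earned (B10).
With Tovwyn and Paxhex, Kyeird is earned (B3).
With Kyeird, Qorzel, and Tovwyn, Rendal is earned (B9).
With Rendal and Rhoqil, Orbnal is earned (B13).
Doryor would need Vorxel (B6), but Vorxel is never earned. Falgor would need Doryor (B2), but Doryor is never earned.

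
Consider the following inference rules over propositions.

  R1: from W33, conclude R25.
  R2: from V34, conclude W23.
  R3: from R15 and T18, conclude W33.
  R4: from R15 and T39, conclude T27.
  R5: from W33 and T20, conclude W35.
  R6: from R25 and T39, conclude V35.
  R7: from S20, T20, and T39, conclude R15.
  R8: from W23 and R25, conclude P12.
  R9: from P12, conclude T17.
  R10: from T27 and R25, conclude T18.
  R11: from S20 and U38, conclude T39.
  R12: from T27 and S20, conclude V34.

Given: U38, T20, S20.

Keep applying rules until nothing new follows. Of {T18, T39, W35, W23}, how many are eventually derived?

From S20 and U38, R11 gives T39.
From S20, T20, and T39, R7 gives R15.
From R15 and T39, R4 gives T27.
From T27 and S20, R12 gives V34.
From V34, R2 gives W23.
T18 would need T27 and R25 (R10), but R25 is never established.
T39: reached.
W35 would need W33 and T20 (R5), but W33 is never established.
W23: reached.
Reached: T39 and W23 — 2 of the 4.

2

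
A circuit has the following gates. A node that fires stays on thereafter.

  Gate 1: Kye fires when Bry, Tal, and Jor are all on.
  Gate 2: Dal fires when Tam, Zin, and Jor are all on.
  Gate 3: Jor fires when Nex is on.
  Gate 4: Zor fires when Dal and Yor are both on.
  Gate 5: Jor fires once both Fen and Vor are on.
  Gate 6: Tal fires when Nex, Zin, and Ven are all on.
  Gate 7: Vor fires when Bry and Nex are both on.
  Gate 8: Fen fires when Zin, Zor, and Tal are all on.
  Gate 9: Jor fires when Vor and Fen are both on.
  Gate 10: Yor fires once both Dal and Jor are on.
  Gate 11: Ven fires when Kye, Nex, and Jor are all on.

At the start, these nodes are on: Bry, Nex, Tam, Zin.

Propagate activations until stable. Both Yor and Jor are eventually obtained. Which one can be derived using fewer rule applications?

Jor: Nex is on, so Jor fires (Gate 3). [1 rule application]
Yor: Nex is on, so Jor fires (Gate 3). Gate 2: Tam, Zin, and Jor on → Dal on. Gate 10: Dal and Jor on → Yor on. [3 rule applications]
Jor needs fewer.

Jor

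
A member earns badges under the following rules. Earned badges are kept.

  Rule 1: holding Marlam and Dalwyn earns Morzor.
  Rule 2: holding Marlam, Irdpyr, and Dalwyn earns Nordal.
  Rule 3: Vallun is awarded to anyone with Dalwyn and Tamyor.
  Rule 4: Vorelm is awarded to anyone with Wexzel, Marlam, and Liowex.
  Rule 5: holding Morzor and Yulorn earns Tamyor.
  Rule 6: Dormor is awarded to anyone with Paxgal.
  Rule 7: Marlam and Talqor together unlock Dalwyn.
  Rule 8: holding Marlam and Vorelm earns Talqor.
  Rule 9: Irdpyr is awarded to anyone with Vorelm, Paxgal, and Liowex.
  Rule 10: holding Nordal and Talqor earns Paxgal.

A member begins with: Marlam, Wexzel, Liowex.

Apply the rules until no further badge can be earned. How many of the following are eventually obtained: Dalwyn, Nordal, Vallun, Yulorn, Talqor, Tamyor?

With Wexzel, Marlam, and Liowex, Vorelm is earned (Rule 4).
With Marlam and Vorelm, Talqor is earned (Rule 8).
With Marlam and Talqor, Dalwyn is earned (Rule 7).
Dalwyn: reached.
Nordal would need Marlam, Irdpyr, and Dalwyn (Rule 2), but Irdpyr is never earned.
Vallun would need Dalwyn and Tamyor (Rule 3), but Tamyor is never earned.
No rule produces Yulorn, and it is not given.
Talqor: reached.
Tamyor would need Morzor and Yulorn (Rule 5), but Yulorn is never earned.
Reached: Dalwyn and Talqor — 2 of the 6.

2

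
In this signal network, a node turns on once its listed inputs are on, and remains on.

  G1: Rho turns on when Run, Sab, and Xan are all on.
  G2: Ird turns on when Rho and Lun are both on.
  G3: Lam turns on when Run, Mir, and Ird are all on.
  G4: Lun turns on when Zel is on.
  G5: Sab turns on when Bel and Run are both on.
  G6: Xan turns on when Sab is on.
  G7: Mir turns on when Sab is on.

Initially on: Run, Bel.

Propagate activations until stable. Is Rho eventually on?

Yes

Bel and Run are on, so Sab turns on (G5).
Sab is on, so Xan turns on (G6).
G1: Run, Sab, and Xan on → Rho on.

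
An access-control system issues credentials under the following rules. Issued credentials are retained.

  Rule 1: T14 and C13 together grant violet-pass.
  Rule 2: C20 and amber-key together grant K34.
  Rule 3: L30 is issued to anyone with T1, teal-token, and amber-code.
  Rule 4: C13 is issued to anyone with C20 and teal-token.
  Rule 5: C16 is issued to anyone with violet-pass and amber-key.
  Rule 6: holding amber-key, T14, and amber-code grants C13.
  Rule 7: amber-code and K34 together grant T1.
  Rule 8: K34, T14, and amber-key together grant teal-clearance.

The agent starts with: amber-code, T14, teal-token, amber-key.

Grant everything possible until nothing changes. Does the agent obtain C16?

Holding amber-key, T14, and amber-code grants C13 (Rule 6).
Holding T14 and C13 grants violet-pass (Rule 1).
Holding violet-pass and amber-key grants C16 (Rule 5).

Yes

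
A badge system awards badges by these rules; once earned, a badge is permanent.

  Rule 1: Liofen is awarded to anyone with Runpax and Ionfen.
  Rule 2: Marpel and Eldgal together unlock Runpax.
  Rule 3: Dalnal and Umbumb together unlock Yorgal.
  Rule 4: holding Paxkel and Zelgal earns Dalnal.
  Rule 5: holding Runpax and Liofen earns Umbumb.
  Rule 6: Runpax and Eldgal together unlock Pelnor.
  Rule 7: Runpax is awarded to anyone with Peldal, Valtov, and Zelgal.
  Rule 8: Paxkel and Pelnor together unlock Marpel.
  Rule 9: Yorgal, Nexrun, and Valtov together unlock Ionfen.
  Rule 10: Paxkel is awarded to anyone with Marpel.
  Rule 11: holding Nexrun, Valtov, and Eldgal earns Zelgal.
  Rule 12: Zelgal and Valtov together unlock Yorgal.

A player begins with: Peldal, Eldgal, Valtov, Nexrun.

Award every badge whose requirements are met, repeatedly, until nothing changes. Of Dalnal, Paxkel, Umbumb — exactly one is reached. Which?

With Nexrun, Valtov, and Eldgal, Zelgal is earned (Rule 11).
With Zelgal and Valtov, Yorgal is earned (Rule 12).
With Peldal, Valtov, and Zelgal, Runpax is earned (Rule 7).
With Yorgal, Nexrun, and Valtov, Ionfen is earned (Rule 9).
With Runpax and Ionfen, Liofen is earned (Rule 1).
With Runpax and Liofen, Umbumb is earned (Rule 5).
Paxkel would need Marpel (Rule 10), but Marpel is never earned. Dalnal would need Paxkel and Zelgal (Rule 4), but Paxkel is never earned.

Umbumb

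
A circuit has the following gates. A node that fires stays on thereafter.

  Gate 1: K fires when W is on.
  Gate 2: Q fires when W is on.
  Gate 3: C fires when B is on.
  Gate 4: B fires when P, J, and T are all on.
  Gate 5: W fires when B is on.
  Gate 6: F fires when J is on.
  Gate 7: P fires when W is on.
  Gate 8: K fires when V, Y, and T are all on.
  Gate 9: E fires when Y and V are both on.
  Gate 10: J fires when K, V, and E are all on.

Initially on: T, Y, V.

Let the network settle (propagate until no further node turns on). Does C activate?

C would need B (Gate 3), but B never turns on.

No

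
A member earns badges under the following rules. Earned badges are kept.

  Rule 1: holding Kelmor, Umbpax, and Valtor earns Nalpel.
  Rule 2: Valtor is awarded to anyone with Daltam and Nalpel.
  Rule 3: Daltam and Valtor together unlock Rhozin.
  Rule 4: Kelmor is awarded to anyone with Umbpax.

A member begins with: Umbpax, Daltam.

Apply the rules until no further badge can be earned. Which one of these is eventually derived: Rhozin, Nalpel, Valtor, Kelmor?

With Umbpax, Kelmor is earned (Rule 4).
Nalpel would need Kelmor, Umbpax, and Valtor (Rule 1), but Valtor is never earned. Valtor would need Daltam and Nalpel (Rule 2), but Nalpel is never earned. Rhozin would need Daltam and Valtor (Rule 3), but Valtor is never earned.

Kelmor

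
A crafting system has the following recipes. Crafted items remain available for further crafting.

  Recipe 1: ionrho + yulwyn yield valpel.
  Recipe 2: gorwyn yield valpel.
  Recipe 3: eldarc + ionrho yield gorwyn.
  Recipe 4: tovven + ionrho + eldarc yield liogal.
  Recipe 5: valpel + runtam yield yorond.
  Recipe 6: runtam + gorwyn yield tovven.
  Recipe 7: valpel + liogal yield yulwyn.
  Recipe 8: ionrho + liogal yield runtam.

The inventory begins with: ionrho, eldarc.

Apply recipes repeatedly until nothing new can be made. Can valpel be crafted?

Using Recipe 3, eldarc and ionrho make gorwyn.
Using Recipe 2, gorwyn makes valpel.

Yes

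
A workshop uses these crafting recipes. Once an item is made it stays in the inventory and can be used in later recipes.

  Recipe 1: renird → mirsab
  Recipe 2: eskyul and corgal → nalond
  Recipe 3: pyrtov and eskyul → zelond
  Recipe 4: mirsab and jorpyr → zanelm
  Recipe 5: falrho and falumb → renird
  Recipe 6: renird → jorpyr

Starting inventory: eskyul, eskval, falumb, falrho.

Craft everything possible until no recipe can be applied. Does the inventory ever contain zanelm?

Using Recipe 5, falrho and falumb make renird.
Using Recipe 6, renird makes jorpyr.
renird → mirsab (Recipe 1).
mirsab and jorpyr → zanelm (Recipe 4).

Yes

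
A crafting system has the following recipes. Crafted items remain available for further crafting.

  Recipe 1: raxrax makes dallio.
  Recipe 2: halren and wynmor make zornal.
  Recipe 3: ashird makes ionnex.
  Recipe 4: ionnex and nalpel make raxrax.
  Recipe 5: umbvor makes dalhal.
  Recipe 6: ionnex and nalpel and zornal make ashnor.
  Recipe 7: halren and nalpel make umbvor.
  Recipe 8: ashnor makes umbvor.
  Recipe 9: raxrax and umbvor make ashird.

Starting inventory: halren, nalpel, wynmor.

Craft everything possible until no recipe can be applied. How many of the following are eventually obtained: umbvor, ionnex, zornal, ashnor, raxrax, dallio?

halren and nalpel → umbvor (Recipe 7).
halren and wynmor → zornal (Recipe 2).
umbvor: reached.
ionnex would need ashird (Recipe 3), but ashird is never obtained.
zornal: reached.
ashnor would need ionnex, nalpel, and zornal (Recipe 6), but ionnex is never obtained.
raxrax would need ionnex and nalpel (Recipe 4), but ionnex is never obtained.
dallio would need raxrax (Recipe 1), but raxrax is never obtained.
Reached: umbvor and zornal — 2 of the 6.

2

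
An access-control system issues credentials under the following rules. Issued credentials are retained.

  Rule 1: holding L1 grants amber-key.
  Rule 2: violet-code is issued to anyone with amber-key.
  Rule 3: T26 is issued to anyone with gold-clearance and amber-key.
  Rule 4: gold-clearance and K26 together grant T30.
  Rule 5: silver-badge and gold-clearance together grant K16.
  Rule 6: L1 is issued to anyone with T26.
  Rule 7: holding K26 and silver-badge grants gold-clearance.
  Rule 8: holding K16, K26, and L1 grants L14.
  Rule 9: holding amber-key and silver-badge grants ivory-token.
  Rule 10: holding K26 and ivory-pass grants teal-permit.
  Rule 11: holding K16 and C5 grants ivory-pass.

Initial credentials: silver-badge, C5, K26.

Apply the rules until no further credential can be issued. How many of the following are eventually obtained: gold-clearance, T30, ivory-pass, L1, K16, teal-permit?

5

Holding K26 and silver-badge grants gold-clearance (Rule 7).
Holding gold-clearance and K26 grants T30 (Rule 4).
Holding silver-badge and gold-clearance grants K16 (Rule 5).
Holding K16 and C5 grants ivory-pass (Rule 11).
Holding K26 and ivory-pass grants teal-permit (Rule 10).
gold-clearance: reached.
T30: reached.
ivory-pass: reached.
L1 would need T26 (Rule 6), but T26 is never granted.
K16: reached.
teal-permit: reached.
Reached: gold-clearance, T30, ivory-pass, K16, and teal-permit — 5 of the 6.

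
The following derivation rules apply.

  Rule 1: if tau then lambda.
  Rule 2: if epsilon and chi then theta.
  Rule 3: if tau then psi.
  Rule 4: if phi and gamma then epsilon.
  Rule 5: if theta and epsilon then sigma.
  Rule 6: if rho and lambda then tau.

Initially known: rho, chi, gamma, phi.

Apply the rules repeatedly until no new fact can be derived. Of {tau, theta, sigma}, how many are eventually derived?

phi and gamma hold, so epsilon follows (Rule 4).
epsilon and chi hold, so theta follows (Rule 2).
From theta and epsilon, Rule 5 gives sigma.
tau would need rho and lambda (Rule 6), but lambda is never established.
theta: reached.
sigma: reached.
Reached: theta and sigma — 2 of the 3.

2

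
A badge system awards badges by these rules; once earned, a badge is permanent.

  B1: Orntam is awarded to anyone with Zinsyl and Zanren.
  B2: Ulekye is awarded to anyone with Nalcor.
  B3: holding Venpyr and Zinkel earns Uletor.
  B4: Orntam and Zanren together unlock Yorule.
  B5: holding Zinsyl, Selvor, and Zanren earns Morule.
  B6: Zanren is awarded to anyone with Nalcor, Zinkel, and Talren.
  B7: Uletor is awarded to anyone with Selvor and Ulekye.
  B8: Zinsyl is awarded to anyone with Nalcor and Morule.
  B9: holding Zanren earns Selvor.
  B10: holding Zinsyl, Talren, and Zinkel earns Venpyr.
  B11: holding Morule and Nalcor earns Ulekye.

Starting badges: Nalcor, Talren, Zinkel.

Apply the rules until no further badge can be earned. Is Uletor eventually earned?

Yes

With Nalcor, Ulekye is earned (B2).
With Nalcor, Zinkel, and Talren, Zanren is earned (B6).
With Zanren, Selvor is earned (B9).
With Selvor and Ulekye, Uletor is earned (B7).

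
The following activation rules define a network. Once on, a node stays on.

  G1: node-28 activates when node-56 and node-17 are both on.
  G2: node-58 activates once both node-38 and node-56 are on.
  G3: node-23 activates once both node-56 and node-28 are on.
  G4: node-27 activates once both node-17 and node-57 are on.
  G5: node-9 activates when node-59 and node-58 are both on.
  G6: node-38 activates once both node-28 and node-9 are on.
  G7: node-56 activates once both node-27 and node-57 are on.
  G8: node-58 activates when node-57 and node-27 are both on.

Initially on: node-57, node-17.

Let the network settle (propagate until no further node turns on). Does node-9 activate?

No

node-9 would need node-59 and node-58 (G5), but node-59 never turns on.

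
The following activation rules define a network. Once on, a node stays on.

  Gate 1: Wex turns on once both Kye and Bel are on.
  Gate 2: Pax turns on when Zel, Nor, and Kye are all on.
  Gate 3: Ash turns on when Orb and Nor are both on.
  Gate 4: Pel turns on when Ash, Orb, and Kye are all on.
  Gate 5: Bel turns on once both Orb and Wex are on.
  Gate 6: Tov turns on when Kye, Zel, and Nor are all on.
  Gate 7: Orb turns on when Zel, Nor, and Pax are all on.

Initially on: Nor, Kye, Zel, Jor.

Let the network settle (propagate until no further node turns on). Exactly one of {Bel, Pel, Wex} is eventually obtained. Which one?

Pel

Gate 2: Zel, Nor, and Kye on → Pax on.
Zel, Nor, and Pax are on, so Orb turns on (Gate 7).
Orb and Nor are on, so Ash turns on (Gate 3).
Ash, Orb, and Kye are on, so Pel turns on (Gate 4).
Bel would need Orb and Wex (Gate 5), but Wex never turns on. Wex would need Kye and Bel (Gate 1), but Bel never turns on.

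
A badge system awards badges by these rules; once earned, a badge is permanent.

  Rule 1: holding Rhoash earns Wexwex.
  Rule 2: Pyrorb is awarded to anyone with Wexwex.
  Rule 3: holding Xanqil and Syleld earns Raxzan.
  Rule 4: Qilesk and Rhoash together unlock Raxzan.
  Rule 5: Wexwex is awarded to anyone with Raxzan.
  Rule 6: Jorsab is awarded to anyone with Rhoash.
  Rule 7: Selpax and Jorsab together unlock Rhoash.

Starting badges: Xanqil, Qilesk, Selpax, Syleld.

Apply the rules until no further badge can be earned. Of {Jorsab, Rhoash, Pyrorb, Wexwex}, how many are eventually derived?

With Xanqil and Syleld, Raxzan is earned (Rule 3).
With Raxzan, Wexwex is earned (Rule 5).
With Wexwex, Pyrorb is earned (Rule 2).
Jorsab would need Rhoash (Rule 6), but Rhoash is never earned.
Rhoash would need Selpax and Jorsab (Rule 7), but Jorsab is never earned.
Pyrorb: reached.
Wexwex: reached.
Reached: Pyrorb and Wexwex — 2 of the 4.

2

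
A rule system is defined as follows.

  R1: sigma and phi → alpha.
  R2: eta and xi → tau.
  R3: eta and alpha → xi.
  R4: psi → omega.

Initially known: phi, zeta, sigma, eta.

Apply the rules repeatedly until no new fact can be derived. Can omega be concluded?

No

omega would need psi (R4), but psi is never established.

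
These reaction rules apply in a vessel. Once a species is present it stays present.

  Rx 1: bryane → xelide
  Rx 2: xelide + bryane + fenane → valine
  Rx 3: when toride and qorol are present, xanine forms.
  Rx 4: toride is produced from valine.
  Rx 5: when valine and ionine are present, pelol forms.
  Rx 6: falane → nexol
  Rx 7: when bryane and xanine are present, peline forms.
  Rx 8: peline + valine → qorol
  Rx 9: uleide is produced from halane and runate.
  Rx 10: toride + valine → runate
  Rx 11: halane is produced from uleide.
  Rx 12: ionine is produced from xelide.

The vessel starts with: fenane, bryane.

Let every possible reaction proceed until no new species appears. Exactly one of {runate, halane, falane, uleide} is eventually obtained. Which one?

bryane present → xelide forms (Rx 1).
xelide, bryane, and fenane present → valine forms (Rx 2).
valine present → toride forms (Rx 4).
toride and valine present → runate forms (Rx 10).
uleide would need halane and runate (Rx 9), but halane never forms. halane would need uleide (Rx 11), but uleide never forms. No rule produces falane, and it is not given.

runate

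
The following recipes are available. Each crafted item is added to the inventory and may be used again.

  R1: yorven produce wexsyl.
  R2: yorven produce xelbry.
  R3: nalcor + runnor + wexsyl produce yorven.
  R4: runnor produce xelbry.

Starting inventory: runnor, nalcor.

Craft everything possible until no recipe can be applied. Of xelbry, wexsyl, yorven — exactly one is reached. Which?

xelbry

runnor → xelbry (R4).
wexsyl would need yorven (R1), but yorven is never obtained. yorven would need nalcor, runnor, and wexsyl (R3), but wexsyl is never obtained.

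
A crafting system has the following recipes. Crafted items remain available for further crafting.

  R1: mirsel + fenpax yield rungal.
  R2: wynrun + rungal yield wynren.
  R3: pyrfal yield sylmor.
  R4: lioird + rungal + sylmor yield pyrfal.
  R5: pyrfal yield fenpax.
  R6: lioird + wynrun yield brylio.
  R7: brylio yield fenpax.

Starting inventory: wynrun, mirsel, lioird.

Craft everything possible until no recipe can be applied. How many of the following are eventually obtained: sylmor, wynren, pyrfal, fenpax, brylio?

3

lioird + wynrun → brylio (R6).
brylio → fenpax (R7).
Using R1, mirsel and fenpax make rungal.
wynrun + rungal → wynren (R2).
sylmor would need pyrfal (R3), but pyrfal is never obtained.
wynren: reached.
pyrfal would need lioird, rungal, and sylmor (R4), but sylmor is never obtained.
fenpax: reached.
brylio: reached.
Reached: wynren, fenpax, and brylio — 3 of the 5.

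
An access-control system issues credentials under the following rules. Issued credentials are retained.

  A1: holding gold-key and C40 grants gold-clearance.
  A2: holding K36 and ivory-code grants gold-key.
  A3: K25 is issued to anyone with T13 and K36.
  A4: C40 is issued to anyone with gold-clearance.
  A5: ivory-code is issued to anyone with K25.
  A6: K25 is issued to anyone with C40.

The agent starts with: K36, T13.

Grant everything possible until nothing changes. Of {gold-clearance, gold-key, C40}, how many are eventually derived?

Holding T13 and K36 grants K25 (A3).
Holding K25 grants ivory-code (A5).
Holding K36 and ivory-code grants gold-key (A2).
gold-clearance would need gold-key and C40 (A1), but C40 is never granted.
gold-key: reached.
C40 would need gold-clearance (A4), but gold-clearance is never granted.
Reached: gold-key — 1 of the 3.

1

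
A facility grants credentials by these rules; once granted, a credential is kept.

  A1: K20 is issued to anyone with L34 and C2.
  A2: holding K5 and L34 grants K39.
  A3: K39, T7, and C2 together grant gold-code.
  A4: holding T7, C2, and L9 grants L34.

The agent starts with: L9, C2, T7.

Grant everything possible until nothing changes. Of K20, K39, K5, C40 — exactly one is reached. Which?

Holding T7, C2, and L9 grants L34 (A4).
Holding L34 and C2 grants K20 (A1).
K39 would need K5 and L34 (A2), but K5 is never granted. No rule produces K5, and it is not given. No rule produces C40, and it is not given.

K20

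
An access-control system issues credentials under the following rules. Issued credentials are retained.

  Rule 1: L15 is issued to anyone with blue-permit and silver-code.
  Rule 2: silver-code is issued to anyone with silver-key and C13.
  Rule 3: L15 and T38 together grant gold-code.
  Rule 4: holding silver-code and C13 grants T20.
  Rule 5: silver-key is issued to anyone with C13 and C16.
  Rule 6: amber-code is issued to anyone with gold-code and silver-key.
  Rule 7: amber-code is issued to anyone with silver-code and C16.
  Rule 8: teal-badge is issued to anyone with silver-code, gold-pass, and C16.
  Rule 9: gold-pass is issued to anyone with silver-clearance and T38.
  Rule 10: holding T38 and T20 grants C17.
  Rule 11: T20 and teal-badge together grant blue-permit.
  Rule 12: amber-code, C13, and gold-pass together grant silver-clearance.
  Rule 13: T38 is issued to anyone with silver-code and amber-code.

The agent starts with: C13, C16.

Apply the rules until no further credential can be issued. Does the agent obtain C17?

Yes

Holding C13 and C16 grants silver-key (Rule 5).
Holding silver-key and C13 grants silver-code (Rule 2).
Holding silver-code and C16 grants amber-code (Rule 7).
Holding silver-code and C13 grants T20 (Rule 4).
Holding silver-code and amber-code grants T38 (Rule 13).
Holding T38 and T20 grants C17 (Rule 10).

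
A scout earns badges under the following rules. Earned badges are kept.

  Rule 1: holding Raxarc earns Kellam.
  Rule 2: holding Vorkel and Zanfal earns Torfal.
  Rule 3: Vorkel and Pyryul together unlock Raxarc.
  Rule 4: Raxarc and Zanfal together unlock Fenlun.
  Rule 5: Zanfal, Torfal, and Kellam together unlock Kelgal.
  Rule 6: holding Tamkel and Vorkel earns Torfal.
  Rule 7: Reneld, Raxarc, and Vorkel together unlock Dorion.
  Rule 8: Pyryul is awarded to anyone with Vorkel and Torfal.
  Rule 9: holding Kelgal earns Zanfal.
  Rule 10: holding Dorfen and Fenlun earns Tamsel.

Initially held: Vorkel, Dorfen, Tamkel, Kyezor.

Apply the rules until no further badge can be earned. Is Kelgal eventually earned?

No

Kelgal would need Zanfal, Torfal, and Kellam (Rule 5), but Zanfal is never earned.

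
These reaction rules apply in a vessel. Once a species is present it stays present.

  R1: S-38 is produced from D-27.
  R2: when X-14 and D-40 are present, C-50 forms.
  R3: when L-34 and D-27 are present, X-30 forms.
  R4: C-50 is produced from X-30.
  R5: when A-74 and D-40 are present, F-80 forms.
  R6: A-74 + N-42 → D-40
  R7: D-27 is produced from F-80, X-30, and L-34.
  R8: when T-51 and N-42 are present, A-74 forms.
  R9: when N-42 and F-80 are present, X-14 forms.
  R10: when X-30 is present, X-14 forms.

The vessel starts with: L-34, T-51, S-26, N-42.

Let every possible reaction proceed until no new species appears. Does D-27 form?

No

D-27 would need F-80, X-30, and L-34 (R7), but X-30 never forms.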